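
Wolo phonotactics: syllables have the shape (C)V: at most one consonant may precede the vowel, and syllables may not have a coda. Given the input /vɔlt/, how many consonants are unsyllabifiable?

2

The consonants /l/, /t/ cannot be parsed into a legal (C)V syllable (no codas are permitted; onsets are limited to one consonant).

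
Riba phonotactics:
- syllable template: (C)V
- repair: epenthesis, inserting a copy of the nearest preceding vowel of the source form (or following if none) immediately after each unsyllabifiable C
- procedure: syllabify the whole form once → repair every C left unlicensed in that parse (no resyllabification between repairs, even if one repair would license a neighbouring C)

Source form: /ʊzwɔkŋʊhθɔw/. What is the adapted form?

Syllabifying with onset maximization leaves /z/, /k/, /h/, /w/ stranded (no codas are permitted; onsets are limited to one consonant).
Inserting the epenthetic vowel yields /z/ → /zʊ/, /k/ → /kɔ/, /h/ → /hʊ/, /w/ → /wɔ/.

ʊzʊwɔkɔŋʊhʊθɔwɔ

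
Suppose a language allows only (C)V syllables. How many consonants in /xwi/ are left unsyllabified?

1

Under (C)V, the unsyllabifiable consonants are /x/ (no codas are permitted; onsets are limited to one consonant).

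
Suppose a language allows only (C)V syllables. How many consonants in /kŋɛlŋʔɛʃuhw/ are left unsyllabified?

5

Syllabifying with onset maximization leaves /k/, /l/, /ŋ/, /h/, /w/ stranded (no codas are permitted; onsets are limited to one consonant).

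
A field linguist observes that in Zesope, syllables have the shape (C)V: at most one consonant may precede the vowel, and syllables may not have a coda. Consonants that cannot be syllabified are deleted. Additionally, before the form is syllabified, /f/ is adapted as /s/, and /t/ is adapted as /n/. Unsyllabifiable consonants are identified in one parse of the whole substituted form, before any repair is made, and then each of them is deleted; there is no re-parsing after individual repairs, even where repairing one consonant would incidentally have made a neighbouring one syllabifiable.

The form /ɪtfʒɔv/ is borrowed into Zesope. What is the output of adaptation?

ɪʒɔ

Substitution: /t/ → /n/, /f/ → /s/, giving /ɪnsʒɔv/.
Syllabifying with onset maximization leaves /n/, /s/, /v/ stranded (no codas are permitted; onsets are limited to one consonant).
Each unlicensed consonant is deleted: /n/, /s/, /v/.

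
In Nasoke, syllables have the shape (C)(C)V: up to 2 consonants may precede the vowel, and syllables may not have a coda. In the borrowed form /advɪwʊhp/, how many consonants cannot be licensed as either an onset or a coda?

Under (C)(C)V, the unsyllabifiable consonants are /h/, /p/ (no codas are permitted; onsets may contain at most 2 consonants).

2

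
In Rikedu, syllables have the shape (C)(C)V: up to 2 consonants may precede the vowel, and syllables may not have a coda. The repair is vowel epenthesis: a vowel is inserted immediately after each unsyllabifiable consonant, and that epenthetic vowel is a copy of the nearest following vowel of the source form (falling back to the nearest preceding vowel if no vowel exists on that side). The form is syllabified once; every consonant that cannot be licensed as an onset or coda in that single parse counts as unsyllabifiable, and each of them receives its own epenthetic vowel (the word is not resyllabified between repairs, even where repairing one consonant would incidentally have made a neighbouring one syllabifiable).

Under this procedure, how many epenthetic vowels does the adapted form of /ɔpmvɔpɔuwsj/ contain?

4

The unsyllabifiable consonants are /p/, /w/, /s/, /j/; each receives one epenthetic vowel.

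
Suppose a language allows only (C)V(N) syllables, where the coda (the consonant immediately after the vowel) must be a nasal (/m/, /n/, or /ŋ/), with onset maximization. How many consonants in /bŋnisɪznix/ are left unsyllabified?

4

The consonants /b/, /ŋ/, /z/, /x/ cannot be parsed into a legal (C)V(N) syllable (only a nasal (/m/, /n/, or /ŋ/) is licensed in coda position; onsets are limited to one consonant).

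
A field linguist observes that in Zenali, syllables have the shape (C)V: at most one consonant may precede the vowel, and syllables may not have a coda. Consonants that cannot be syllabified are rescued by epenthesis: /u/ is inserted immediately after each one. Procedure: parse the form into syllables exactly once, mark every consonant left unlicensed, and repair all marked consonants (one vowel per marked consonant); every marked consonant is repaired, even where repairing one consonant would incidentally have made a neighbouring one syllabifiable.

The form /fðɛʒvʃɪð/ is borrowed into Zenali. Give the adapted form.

Under (C)V, the unsyllabifiable consonants are /f/, /ʒ/, /v/, /ð/ (no codas are permitted; onsets are limited to one consonant).
Each unlicensed consonant becomes the onset of a new syllable: /f/ → /fu/, /ʒ/ → /ʒu/, /v/ → /vu/, /ð/ → /ðu/.

fuðɛʒuvuʃɪðu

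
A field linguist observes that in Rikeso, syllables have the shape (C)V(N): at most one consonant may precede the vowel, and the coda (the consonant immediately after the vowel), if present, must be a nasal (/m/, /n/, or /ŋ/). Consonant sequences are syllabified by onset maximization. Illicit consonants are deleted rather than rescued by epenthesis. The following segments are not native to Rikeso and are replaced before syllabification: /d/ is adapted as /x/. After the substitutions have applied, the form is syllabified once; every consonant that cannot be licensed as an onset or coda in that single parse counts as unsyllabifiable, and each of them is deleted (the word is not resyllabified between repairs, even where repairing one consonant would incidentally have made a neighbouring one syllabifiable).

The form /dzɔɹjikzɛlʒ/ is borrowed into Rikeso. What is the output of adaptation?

zɔjizɛ

Substitution: /d/ → /x/, giving /xzɔɹjikzɛlʒ/.
Under (C)V(N), the unsyllabifiable consonants are /x/, /ɹ/, /k/, /l/, /ʒ/ (only a nasal (/m/, /n/, or /ŋ/) is licensed in coda position; onsets are limited to one consonant).
Deletion applies to /x/, /ɹ/, /k/, /l/, /ʒ/.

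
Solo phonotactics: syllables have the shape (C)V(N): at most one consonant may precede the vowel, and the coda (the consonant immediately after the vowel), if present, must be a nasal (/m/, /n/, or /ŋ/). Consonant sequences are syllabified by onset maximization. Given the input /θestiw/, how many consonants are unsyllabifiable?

2

Syllabifying with onset maximization leaves /s/, /w/ stranded (only a nasal (/m/, /n/, or /ŋ/) is licensed in coda position; onsets are limited to one consonant).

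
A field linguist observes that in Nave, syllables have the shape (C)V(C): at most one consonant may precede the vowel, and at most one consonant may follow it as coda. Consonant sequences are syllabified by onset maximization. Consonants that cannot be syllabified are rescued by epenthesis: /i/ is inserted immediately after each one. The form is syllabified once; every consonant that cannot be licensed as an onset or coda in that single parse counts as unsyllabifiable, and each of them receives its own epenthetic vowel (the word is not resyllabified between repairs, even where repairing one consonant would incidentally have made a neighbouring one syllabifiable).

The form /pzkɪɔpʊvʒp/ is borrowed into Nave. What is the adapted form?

pizikɪɔpʊvʒipi

The consonants /p/, /z/, /ʒ/, /p/ cannot be parsed into a legal (C)V(C) syllable (at most one coda consonant is licensed; onsets are limited to one consonant).
Each unlicensed consonant becomes the onset of a new syllable: /p/ → /pi/, /z/ → /zi/, /ʒ/ → /ʒi/, /p/ → /pi/.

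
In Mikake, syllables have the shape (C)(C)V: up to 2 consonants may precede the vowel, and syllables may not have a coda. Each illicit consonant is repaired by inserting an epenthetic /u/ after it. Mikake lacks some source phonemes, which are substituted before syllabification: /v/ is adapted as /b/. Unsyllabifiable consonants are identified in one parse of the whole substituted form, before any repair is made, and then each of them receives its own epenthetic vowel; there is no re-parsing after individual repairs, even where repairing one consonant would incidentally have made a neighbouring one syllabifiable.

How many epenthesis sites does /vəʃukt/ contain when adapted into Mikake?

After substitution the input is /bəʃukt/.
The unsyllabifiable consonants are /k/, /t/; each receives one epenthetic vowel.

2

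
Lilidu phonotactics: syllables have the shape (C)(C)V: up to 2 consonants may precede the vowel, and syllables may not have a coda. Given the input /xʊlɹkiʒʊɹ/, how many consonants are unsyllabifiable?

2

Syllabifying with onset maximization leaves /l/, /ɹ/ stranded (no codas are permitted; onsets may contain at most 2 consonants).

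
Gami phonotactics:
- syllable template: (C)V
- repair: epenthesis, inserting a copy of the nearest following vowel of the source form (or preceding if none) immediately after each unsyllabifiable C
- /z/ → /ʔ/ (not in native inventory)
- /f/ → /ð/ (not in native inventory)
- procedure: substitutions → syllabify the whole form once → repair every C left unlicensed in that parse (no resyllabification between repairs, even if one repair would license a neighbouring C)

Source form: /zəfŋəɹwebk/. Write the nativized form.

ʔəðəŋəɹewebeke

Substitution: /z/ → /ʔ/, /f/ → /ð/, giving /ʔəðŋəɹwebk/.
Under (C)V, the unsyllabifiable consonants are /ð/, /ɹ/, /b/, /k/ (no codas are permitted; onsets are limited to one consonant).
Inserting the epenthetic vowel yields /ð/ → /ðə/, /ɹ/ → /ɹe/, /b/ → /be/, /k/ → /ke/.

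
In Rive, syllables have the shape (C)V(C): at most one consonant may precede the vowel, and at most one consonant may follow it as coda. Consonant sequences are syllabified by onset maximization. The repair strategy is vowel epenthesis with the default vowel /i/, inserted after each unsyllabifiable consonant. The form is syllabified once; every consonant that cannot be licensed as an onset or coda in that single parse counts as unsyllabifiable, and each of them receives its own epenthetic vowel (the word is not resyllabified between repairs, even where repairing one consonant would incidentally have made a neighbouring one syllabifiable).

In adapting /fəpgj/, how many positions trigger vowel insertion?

2

The unsyllabifiable consonants are /g/, /j/; each receives one epenthetic vowel.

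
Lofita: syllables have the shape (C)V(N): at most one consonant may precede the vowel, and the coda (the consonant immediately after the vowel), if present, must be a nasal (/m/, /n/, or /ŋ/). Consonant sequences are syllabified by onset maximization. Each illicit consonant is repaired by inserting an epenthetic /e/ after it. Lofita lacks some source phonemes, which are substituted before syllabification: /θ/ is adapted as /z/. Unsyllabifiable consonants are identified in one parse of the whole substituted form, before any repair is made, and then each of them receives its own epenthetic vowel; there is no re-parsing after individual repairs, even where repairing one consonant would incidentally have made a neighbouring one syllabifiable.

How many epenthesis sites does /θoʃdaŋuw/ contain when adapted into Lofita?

2

After substitution the input is /zoʃdaŋuw/.
The unsyllabifiable consonants are /ʃ/, /w/; each receives one epenthetic vowel.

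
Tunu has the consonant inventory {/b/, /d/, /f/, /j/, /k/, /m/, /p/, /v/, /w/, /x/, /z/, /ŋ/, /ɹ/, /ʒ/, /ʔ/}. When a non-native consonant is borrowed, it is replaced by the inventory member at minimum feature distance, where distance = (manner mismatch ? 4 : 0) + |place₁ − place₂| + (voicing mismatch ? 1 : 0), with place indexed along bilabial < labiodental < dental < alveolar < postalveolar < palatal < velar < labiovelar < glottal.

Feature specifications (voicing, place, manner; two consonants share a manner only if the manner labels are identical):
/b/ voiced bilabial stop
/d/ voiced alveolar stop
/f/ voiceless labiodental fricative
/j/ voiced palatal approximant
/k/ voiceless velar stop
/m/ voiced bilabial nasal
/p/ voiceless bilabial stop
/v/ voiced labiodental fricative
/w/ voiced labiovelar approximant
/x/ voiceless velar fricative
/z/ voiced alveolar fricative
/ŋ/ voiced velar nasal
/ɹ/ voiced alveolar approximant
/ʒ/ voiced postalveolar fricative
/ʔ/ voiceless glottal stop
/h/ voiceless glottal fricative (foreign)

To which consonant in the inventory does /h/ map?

x

/x/ is closest: same manner (fricative), place distance 2 (glottal→velar), same voicing; total 2. Next closest is /ʔ/ at distance 4.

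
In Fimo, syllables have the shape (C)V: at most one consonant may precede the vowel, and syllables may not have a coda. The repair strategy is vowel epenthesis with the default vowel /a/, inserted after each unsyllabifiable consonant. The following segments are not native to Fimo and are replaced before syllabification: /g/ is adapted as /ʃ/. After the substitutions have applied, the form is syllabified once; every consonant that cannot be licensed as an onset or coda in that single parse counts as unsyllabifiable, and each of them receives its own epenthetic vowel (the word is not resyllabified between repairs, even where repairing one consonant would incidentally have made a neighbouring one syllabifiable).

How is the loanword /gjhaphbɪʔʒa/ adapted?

Substitution: /g/ → /ʃ/, giving /ʃjhaphbɪʔʒa/.
The consonants /ʃ/, /j/, /p/, /h/, /ʔ/ cannot be parsed into a legal (C)V syllable (no codas are permitted; onsets are limited to one consonant).
Inserting the epenthetic vowel yields /ʃ/ → /ʃa/, /j/ → /ja/, /p/ → /pa/, /h/ → /ha/, /ʔ/ → /ʔa/.

ʃajahapahabɪʔaʒa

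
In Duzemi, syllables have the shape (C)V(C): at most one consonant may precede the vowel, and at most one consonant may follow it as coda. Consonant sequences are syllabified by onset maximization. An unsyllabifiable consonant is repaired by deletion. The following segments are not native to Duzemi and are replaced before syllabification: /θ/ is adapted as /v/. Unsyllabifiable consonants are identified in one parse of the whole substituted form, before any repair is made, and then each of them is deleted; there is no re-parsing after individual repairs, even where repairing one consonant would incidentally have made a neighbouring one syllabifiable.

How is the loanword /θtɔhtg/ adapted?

tɔh

Substitution: /θ/ → /v/, giving /vtɔhtg/.
Under (C)V(C), the unsyllabifiable consonants are /v/, /t/, /g/ (at most one coda consonant is licensed; onsets are limited to one consonant).
Deletion applies to /v/, /t/, /g/.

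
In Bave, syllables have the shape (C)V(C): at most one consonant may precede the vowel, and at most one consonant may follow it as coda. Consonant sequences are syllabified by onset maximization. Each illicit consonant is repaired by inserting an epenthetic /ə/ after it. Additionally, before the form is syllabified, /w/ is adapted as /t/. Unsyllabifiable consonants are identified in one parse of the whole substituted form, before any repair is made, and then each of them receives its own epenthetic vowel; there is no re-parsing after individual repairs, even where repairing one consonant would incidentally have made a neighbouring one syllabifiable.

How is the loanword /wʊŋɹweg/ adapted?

Substitution: /w/ → /t/, giving /tʊŋɹteg/.
The consonants /ɹ/ cannot be parsed into a legal (C)V(C) syllable (at most one coda consonant is licensed; onsets are limited to one consonant).
Inserting the epenthetic vowel yields /ɹ/ → /ɹə/.

tʊŋɹəteg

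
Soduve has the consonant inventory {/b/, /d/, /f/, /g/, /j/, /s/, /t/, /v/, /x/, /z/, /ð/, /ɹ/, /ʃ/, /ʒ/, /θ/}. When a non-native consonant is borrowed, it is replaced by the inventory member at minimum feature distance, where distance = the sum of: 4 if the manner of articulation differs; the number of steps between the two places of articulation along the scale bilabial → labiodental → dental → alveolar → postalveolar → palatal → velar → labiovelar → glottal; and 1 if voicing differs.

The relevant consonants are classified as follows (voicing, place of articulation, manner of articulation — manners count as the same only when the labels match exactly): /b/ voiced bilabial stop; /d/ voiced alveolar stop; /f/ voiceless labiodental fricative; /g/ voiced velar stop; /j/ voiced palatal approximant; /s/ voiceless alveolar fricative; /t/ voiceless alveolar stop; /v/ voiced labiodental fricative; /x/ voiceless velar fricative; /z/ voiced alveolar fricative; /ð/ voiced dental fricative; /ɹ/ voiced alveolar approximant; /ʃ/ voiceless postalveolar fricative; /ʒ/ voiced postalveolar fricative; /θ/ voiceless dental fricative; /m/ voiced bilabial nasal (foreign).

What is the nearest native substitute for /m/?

b

/b/ is closest: manner differs (nasal→stop, +4), place distance 0 (bilabial→bilabial), same voicing; total 4. Next closest is /v/ at distance 5.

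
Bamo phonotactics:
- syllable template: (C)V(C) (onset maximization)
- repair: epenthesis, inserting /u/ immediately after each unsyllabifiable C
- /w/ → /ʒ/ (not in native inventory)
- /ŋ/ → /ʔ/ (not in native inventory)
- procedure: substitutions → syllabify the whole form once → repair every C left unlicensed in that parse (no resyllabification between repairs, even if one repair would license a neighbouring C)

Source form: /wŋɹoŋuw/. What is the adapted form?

ʒuʔuɹoʔuʒ

Substitution: /w/ → /ʒ/, /ŋ/ → /ʔ/, giving /ʒʔɹoʔuʒ/.
Under (C)V(C), the unsyllabifiable consonants are /ʒ/, /ʔ/ (at most one coda consonant is licensed; onsets are limited to one consonant).
Epenthesis after each stranded consonant: /ʒ/ → /ʒu/, /ʔ/ → /ʔu/.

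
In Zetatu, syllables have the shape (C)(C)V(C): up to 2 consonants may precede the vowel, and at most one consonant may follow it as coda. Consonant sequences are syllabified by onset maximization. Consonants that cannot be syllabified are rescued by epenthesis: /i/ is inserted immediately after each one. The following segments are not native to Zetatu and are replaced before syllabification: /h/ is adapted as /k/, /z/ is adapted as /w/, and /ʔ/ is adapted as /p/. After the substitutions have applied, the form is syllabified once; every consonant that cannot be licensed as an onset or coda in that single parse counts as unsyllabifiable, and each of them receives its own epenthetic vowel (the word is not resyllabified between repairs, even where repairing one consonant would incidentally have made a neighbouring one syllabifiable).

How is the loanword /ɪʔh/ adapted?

Substitution: /ʔ/ → /p/, /h/ → /k/, giving /ɪpk/.
The consonants /k/ cannot be parsed into a legal (C)(C)V(C) syllable (at most one coda consonant is licensed; onsets may contain at most 2 consonants).
Inserting the epenthetic vowel yields /k/ → /ki/.

ɪpki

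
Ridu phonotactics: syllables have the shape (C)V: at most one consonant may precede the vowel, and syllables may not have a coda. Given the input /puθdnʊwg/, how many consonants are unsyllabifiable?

Syllabifying with onset maximization leaves /θ/, /d/, /w/, /g/ stranded (no codas are permitted; onsets are limited to one consonant).

4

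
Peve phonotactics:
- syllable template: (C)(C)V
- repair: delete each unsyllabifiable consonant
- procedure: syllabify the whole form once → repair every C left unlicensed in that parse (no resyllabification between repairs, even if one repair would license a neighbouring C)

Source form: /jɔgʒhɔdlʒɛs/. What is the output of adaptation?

jɔʒhɔlʒɛ

The consonants /g/, /d/, /s/ cannot be parsed into a legal (C)(C)V syllable (no codas are permitted; onsets may contain at most 2 consonants).
Deleting the stranded consonants removes /g/, /d/, /s/.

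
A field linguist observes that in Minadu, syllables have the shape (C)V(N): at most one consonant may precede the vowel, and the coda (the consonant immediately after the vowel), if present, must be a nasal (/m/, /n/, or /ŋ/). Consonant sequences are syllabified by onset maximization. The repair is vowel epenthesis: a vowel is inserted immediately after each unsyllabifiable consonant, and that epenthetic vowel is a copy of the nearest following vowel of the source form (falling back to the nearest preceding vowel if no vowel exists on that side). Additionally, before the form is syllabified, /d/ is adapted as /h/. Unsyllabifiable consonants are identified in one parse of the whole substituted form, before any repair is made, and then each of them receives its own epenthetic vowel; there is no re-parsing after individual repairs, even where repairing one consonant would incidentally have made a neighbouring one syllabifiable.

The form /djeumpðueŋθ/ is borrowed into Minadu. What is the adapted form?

Substitution: /d/ → /h/, giving /hjeumpðueŋθ/.
The consonants /h/, /p/, /θ/ cannot be parsed into a legal (C)V(N) syllable (only a nasal (/m/, /n/, or /ŋ/) is licensed in coda position; onsets are limited to one consonant).
Epenthesis after each stranded consonant: /h/ → /he/, /p/ → /pu/, /θ/ → /θe/.

hejeumpuðueŋθe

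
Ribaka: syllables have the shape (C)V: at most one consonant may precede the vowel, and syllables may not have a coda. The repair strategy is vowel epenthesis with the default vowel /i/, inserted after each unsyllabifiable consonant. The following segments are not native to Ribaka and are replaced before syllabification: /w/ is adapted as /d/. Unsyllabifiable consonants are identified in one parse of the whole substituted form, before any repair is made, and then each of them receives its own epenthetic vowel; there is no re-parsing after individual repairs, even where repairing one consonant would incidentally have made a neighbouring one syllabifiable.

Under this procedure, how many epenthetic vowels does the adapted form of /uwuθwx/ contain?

3

After substitution the input is /uduθdx/.
The unsyllabifiable consonants are /θ/, /d/, /x/; each receives one epenthetic vowel.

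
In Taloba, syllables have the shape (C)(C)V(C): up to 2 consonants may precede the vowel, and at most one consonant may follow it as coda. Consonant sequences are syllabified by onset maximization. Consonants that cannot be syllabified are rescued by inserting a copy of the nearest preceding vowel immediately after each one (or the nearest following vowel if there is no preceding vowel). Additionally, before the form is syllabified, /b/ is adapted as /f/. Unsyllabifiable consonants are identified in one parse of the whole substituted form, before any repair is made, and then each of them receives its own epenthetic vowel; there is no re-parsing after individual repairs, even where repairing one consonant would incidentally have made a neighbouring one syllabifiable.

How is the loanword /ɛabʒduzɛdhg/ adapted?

ɛafʒduzɛdhɛgɛ

Substitution: /b/ → /f/, giving /ɛafʒduzɛdhg/.
Under (C)(C)V(C), the unsyllabifiable consonants are /h/, /g/ (at most one coda consonant is licensed; onsets may contain at most 2 consonants).
Epenthesis after each stranded consonant: /h/ → /hɛ/, /g/ → /gɛ/.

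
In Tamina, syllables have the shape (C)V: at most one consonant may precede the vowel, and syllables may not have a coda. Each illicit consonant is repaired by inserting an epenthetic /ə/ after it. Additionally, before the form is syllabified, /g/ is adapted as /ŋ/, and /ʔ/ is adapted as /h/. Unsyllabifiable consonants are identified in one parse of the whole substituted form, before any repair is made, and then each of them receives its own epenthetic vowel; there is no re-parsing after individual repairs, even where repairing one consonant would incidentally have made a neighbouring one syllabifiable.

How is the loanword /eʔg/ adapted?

ehəŋə

Substitution: /ʔ/ → /h/, /g/ → /ŋ/, giving /ehŋ/.
The consonants /h/, /ŋ/ cannot be parsed into a legal (C)V syllable (no codas are permitted; onsets are limited to one consonant).
Inserting the epenthetic vowel yields /h/ → /hə/, /ŋ/ → /ŋə/.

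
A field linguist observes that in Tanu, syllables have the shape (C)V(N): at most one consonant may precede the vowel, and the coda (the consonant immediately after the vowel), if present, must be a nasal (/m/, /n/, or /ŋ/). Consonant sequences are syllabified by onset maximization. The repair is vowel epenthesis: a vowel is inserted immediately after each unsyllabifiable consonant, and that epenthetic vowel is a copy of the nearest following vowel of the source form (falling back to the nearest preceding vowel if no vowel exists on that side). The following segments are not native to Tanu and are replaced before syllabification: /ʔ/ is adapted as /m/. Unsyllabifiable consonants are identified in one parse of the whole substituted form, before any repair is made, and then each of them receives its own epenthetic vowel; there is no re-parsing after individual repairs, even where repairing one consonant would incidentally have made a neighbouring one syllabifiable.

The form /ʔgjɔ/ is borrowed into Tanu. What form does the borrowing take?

Substitution: /ʔ/ → /m/, giving /mgjɔ/.
The consonants /m/, /g/ cannot be parsed into a legal (C)V(N) syllable (only a nasal (/m/, /n/, or /ŋ/) is licensed in coda position; onsets are limited to one consonant).
Each unlicensed consonant becomes the onset of a new syllable: /m/ → /mɔ/, /g/ → /gɔ/.

mɔgɔjɔ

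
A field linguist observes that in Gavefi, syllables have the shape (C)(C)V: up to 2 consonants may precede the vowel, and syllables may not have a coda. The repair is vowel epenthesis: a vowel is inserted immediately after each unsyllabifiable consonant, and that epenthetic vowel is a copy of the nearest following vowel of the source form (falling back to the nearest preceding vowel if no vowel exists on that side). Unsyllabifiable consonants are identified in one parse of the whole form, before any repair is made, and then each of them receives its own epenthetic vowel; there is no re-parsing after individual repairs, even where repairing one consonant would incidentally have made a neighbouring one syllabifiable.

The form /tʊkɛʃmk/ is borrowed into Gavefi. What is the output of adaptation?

Syllabifying with onset maximization leaves /ʃ/, /m/, /k/ stranded (no codas are permitted; onsets may contain at most 2 consonants).
Inserting the epenthetic vowel yields /ʃ/ → /ʃɛ/, /m/ → /mɛ/, /k/ → /kɛ/.

tʊkɛʃɛmɛkɛ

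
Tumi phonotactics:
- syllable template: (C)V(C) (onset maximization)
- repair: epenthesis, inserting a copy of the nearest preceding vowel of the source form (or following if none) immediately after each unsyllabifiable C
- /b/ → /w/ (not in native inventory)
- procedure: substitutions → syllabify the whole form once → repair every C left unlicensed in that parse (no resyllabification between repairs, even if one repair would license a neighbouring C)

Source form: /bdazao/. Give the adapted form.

wadazao

Substitution: /b/ → /w/, giving /wdazao/.
Syllabifying with onset maximization leaves /w/ stranded (at most one coda consonant is licensed; onsets are limited to one consonant).
Epenthesis after each stranded consonant: /w/ → /wa/.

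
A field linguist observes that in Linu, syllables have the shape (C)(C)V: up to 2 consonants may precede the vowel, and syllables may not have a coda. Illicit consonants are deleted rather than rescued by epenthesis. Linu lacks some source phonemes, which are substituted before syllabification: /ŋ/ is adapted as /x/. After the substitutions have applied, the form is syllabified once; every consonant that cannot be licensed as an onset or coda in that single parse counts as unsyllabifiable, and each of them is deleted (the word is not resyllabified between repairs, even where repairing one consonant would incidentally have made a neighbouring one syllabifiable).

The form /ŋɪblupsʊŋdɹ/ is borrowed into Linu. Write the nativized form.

Substitution: /ŋ/ → /x/, giving /xɪblupsʊxdɹ/.
Under (C)(C)V, the unsyllabifiable consonants are /x/, /d/, /ɹ/ (no codas are permitted; onsets may contain at most 2 consonants).
Each unlicensed consonant is deleted: /x/, /d/, /ɹ/.

xɪblupsʊ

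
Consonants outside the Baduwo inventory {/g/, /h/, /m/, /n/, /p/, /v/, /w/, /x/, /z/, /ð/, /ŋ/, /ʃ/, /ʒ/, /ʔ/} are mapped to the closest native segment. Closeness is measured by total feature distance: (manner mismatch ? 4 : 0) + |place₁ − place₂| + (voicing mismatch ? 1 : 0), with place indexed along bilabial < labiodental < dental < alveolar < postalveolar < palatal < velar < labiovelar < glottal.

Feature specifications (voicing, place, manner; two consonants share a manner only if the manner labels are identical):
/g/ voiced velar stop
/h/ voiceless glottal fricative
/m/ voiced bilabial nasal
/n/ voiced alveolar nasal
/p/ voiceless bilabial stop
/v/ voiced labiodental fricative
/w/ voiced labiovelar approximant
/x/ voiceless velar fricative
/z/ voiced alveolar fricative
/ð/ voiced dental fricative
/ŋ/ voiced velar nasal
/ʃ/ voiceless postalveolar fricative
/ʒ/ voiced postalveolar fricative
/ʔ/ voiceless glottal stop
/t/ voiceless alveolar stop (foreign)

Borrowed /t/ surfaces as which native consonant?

/p/ is closest: same manner (stop), place distance 3 (alveolar→bilabial), same voicing; total 3. Next closest is /g/ at distance 4.

p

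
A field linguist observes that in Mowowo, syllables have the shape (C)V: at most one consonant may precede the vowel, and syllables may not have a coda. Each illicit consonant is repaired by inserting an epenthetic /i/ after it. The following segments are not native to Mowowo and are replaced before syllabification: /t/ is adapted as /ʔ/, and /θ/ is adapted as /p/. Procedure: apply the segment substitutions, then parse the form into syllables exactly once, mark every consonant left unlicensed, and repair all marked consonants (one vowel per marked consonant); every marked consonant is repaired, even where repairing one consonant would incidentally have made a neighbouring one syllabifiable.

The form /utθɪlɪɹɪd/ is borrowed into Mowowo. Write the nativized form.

uʔipɪlɪɹɪdi

Substitution: /t/ → /ʔ/, /θ/ → /p/, giving /uʔpɪlɪɹɪd/.
Syllabifying with onset maximization leaves /ʔ/, /d/ stranded (no codas are permitted; onsets are limited to one consonant).
Each unlicensed consonant becomes the onset of a new syllable: /ʔ/ → /ʔi/, /d/ → /di/.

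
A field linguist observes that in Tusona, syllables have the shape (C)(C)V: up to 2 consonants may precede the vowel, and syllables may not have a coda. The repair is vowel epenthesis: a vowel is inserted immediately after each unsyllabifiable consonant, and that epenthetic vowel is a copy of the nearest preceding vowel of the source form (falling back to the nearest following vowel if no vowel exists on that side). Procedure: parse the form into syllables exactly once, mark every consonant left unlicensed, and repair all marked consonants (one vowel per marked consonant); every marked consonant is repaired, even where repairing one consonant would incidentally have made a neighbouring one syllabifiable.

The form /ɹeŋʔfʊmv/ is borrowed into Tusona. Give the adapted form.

Syllabifying with onset maximization leaves /ŋ/, /m/, /v/ stranded (no codas are permitted; onsets may contain at most 2 consonants).
Each unlicensed consonant becomes the onset of a new syllable: /ŋ/ → /ŋe/, /m/ → /mʊ/, /v/ → /vʊ/.

ɹeŋeʔfʊmʊvʊ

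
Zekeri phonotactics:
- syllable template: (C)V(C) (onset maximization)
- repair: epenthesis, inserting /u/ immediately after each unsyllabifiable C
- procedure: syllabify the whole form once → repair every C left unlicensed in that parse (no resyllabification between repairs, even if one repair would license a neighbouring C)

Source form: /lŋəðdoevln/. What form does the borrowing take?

luŋəðdoevlunu

The consonants /l/, /l/, /n/ cannot be parsed into a legal (C)V(C) syllable (at most one coda consonant is licensed; onsets are limited to one consonant).
Inserting the epenthetic vowel yields /l/ → /lu/, /l/ → /lu/, /n/ → /nu/.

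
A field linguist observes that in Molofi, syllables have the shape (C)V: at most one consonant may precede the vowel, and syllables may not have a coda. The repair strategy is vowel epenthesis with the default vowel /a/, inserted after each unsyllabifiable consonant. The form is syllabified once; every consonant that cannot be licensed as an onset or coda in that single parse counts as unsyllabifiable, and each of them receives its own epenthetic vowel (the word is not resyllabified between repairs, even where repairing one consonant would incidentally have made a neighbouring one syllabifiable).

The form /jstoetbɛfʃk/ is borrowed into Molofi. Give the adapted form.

jasatoetabɛfaʃaka

Under (C)V, the unsyllabifiable consonants are /j/, /s/, /t/, /f/, /ʃ/, /k/ (no codas are permitted; onsets are limited to one consonant).
Epenthesis after each stranded consonant: /j/ → /ja/, /s/ → /sa/, /t/ → /ta/, /f/ → /fa/, /ʃ/ → /ʃa/, /k/ → /ka/.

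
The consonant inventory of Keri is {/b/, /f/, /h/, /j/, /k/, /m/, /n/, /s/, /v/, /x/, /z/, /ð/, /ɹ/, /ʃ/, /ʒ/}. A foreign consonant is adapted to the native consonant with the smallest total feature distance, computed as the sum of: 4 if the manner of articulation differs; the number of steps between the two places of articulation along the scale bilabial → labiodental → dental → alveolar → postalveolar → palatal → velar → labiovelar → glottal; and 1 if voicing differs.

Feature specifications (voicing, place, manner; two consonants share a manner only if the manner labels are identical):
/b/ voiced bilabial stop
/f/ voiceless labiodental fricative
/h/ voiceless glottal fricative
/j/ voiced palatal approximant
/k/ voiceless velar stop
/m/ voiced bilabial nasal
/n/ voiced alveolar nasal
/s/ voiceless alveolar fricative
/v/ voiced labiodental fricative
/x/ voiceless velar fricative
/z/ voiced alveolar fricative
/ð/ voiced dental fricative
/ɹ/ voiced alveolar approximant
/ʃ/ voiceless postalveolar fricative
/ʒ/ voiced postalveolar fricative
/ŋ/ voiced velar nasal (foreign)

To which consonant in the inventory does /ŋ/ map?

n

/n/ is closest: same manner (nasal), place distance 3 (velar→alveolar), same voicing; total 3. Next closest is /j/ at distance 5.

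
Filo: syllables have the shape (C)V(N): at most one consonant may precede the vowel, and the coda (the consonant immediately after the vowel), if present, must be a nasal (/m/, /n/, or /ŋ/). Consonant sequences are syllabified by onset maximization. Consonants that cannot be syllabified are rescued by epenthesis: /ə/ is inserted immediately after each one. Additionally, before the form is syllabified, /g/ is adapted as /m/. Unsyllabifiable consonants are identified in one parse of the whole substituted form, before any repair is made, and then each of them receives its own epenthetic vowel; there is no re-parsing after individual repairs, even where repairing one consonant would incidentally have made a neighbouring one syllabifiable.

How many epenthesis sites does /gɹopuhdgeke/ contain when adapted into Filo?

After substitution the input is /mɹopuhdmeke/.
The unsyllabifiable consonants are /m/, /h/, /d/; each receives one epenthetic vowel.

3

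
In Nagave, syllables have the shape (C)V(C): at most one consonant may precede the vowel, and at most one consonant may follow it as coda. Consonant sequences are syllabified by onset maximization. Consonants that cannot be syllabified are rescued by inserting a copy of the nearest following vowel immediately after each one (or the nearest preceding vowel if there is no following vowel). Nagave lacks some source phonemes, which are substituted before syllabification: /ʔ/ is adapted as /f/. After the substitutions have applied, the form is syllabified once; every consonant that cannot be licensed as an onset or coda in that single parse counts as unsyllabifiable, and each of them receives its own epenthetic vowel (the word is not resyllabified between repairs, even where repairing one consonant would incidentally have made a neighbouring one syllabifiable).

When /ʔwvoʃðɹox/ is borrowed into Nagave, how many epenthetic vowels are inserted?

3

After substitution the input is /fwvoʃðɹox/.
The unsyllabifiable consonants are /f/, /w/, /ð/; each receives one epenthetic vowel.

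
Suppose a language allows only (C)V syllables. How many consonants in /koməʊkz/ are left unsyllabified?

2

Syllabifying with onset maximization leaves /k/, /z/ stranded (no codas are permitted; onsets are limited to one consonant).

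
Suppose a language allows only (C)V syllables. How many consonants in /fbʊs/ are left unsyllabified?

The consonants /f/, /s/ cannot be parsed into a legal (C)V syllable (no codas are permitted; onsets are limited to one consonant).

2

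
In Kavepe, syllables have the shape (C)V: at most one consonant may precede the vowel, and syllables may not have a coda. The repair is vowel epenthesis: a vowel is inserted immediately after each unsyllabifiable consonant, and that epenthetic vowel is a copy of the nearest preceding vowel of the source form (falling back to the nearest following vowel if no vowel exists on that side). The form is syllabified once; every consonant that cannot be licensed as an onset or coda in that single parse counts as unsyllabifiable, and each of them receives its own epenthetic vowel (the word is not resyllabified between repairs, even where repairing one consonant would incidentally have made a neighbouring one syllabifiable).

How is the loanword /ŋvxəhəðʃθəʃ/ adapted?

ŋəvəxəhəðəʃəθəʃə

Syllabifying with onset maximization leaves /ŋ/, /v/, /ð/, /ʃ/, /ʃ/ stranded (no codas are permitted; onsets are limited to one consonant).
Inserting the epenthetic vowel yields /ŋ/ → /ŋə/, /v/ → /və/, /ð/ → /ðə/, /ʃ/ → /ʃə/, /ʃ/ → /ʃə/.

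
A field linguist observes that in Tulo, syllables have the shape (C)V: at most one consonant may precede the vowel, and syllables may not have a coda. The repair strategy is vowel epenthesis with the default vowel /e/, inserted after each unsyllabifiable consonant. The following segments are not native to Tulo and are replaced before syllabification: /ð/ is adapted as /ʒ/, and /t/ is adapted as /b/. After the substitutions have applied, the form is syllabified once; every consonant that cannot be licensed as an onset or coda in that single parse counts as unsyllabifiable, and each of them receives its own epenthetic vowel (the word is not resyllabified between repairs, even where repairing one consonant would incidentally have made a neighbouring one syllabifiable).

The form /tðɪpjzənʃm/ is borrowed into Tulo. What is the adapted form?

beʒɪpejezəneʃeme

Substitution: /t/ → /b/, /ð/ → /ʒ/, giving /bʒɪpjzənʃm/.
The consonants /b/, /p/, /j/, /n/, /ʃ/, /m/ cannot be parsed into a legal (C)V syllable (no codas are permitted; onsets are limited to one consonant).
Inserting the epenthetic vowel yields /b/ → /be/, /p/ → /pe/, /j/ → /je/, /n/ → /ne/, /ʃ/ → /ʃe/, /m/ → /me/.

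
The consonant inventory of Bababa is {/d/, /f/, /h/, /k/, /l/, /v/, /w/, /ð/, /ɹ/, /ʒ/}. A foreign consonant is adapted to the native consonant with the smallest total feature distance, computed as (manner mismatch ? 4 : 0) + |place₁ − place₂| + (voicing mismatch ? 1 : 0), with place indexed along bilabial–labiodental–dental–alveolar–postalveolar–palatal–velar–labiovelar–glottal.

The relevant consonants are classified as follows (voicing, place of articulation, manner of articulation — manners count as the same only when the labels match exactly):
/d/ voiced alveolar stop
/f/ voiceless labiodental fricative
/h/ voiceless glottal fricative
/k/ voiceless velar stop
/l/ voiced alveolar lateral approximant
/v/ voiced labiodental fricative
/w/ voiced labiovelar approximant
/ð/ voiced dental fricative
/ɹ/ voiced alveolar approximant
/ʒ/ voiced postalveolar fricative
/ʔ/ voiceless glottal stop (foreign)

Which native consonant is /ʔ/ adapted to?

k

/k/ is closest: same manner (stop), place distance 2 (glottal→velar), same voicing; total 2. Next closest is /h/ at distance 4.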